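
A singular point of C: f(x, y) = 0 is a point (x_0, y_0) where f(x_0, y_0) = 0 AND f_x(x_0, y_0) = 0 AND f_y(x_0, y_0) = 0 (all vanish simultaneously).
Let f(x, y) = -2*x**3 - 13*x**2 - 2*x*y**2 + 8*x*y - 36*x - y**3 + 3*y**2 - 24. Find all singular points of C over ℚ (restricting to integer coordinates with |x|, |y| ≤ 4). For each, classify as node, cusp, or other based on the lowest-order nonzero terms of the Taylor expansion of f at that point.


Singular points: {(-2, 2)}; classification: node.

Compute partial derivatives:
  f_x = -6*x**2 - 26*x - 2*y**2 + 8*y - 36.
  f_y = -4*x*y + 8*x - 3*y**2 + 6*y.
Scan x_0 ∈ {−4, ..., 4}. For each x_0, f_y(x_0, y) is a polynomial in y; find its integer roots y ∈ {−4, ..., 4}, then test f_x and f at those candidates.
  x = -4: f_y(-4, y) = -3*y**2 + 22*y - 32; vanishes at y ∈ {2}. (-4, 2): f_x = -20 ≠ 0.
  x = -3: f_y(-3, y) = -3*y**2 + 18*y - 24; vanishes at y ∈ {2, 4}. (-3, 2): f_x = -4 ≠ 0; (-3, 4): f_x = -12 ≠ 0.
  x = -2: f_y(-2, y) = -3*y**2 + 14*y - 16; vanishes at y ∈ {2}. (-2, 2): f_x = 0, f = 0 — SINGULAR.
  x = -1: f_y(-1, y) = -3*y**2 + 10*y - 8; vanishes at y ∈ {2}. (-1, 2): f_x = -8 ≠ 0.
  x = 0: f_y(0, y) = -3*y**2 + 6*y; vanishes at y ∈ {0, 2}. (0, 0): f_x = -36 ≠ 0; (0, 2): f_x = -28 ≠ 0.
  x = 1: f_y(1, y) = -3*y**2 + 2*y + 8; vanishes at y ∈ {2}. (1, 2): f_x = -60 ≠ 0.
  x = 2: f_y(2, y) = -3*y**2 - 2*y + 16; vanishes at y ∈ {2}. (2, 2): f_x = -104 ≠ 0.
  x = 3: f_y(3, y) = -3*y**2 - 6*y + 24; vanishes at y ∈ {-4, 2}. (3, -4): f_x = -232 ≠ 0; (3, 2): f_x = -160 ≠ 0.
  x = 4: f_y(4, y) = -3*y**2 - 10*y + 32; vanishes at y ∈ {2}. (4, 2): f_x = -228 ≠ 0.
Only singular point on the grid: (-2, 2).
Classify: substitute x = -2 + u, y = 2 + v and expand: f = -2*u**3 - u**2 - 2*u*v**2 - v**3 + v**2.
No constant or linear terms (consistent with a singular point). Quadratic part: -u**2 + v**2. Cubic part: -2*u**3 - 2*u*v**2 - v**3.
The quadratic part v**2 - u**2 = (v − u)(v + u) splits into two distinct linear factors, so there are two distinct tangent lines y − 2 = ±(x − -2) — this is a node (ordinary double point).
Classification: node.


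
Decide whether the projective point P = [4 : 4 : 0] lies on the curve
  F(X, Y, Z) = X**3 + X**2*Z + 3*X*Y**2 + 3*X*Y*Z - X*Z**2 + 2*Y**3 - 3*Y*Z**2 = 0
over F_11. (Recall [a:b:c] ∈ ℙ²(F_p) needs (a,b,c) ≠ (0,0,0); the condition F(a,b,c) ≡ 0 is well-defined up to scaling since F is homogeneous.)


F(4,4,0) ≡ 10 (mod 11); P is NOT on the curve.

Evaluate F(4, 4, 0) term-by-term (mod 11).
  X**3 ↦ 1·64·1·1 = 64
  X**2*Z ↦ 1·16·1·0 = 0
  3*X*Y**2 ↦ 3·4·16·1 = 192
  3*X*Y*Z ↦ 3·4·4·0 = 0
  -X*Z**2 ↦ -1·4·1·0 = 0
  2*Y**3 ↦ 2·1·64·1 = 128
  -3*Y*Z**2 ↦ -3·1·4·0 = 0
Sum: F(4, 4, 0) = (64) + (0) + (192) + (0) + (0) + (128) + (0) = 384.
Reducing mod 11: 384 ≡ 10 (mod 11).
Since F(a, b, c) ≡ 10 ≠ 0 (mod 11), P does NOT lie on the curve.


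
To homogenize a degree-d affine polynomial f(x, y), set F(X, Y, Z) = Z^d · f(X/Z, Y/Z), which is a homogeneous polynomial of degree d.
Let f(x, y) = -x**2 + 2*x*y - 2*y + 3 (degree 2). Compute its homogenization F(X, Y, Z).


F(X, Y, Z) = -X**2 + 2*X*Y - 2*Y*Z + 3*Z**2

deg(f) = 2.
Substitute x = X/Z, y = Y/Z into f, then multiply by Z^2.
  monomial -1·x^2·y^0 ↦ -1·X^2·Y^0·Z^0.
  monomial 2·x^1·y^1 ↦ 2·X^1·Y^1·Z^0.
  monomial -2·x^0·y^1 ↦ -2·X^0·Y^1·Z^1.
  monomial 3·x^0·y^0 ↦ 3·X^0·Y^0·Z^2.
Collecting: F(X, Y, Z) = -X**2 + 2*X*Y - 2*Y*Z + 3*Z**2.


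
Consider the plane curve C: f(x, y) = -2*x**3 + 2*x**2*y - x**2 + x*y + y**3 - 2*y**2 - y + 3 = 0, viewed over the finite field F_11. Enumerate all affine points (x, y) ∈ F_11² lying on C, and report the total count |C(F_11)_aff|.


Affine F_11-points: {(0, 9), (1, 0), (3, 8), (5, 9), (6, 7), (7, 8), (8, 3), (9, 9)}; count = 8.

For each of the 121 pairs (x, y) ∈ F_11², evaluate f(x, y) mod 11. Record the zeros.
  x = 0: [0↦3, 1↦1, 2↦1, 3↦9, 4↦9, 5↦7, 6↦9, 7↦10, 8↦5, 9↦0, 10↦1]  zeros at y ∈ {9}
  x = 1: [0↦0, 1↦1, 2↦4, 3↦4, 4↦7, 5↦8, 6↦2, 7↦6, 8↦4, 9↦2, 10↦6]  zeros at y ∈ {0}
  x = 2: [0↦5, 1↦2, 2↦1, 3↦8, 4↦7, 5↦4, 6↦5, 7↦5, 8↦10, 9↦4, 10↦4]  zeros at y ∈ ∅
  x = 3: [0↦6, 1↦3, 2↦2, 3↦9, 4↦8, 5↦5, 6↦6, 7↦6, 8↦0, 9↦5, 10↦5]  zeros at y ∈ {8}
  x = 4: [0↦2, 1↦3, 2↦6, 3↦6, 4↦9, 5↦10, 6↦4, 7↦8, 8↦6, 9↦4, 10↦8]  zeros at y ∈ ∅
  x = 5: [0↦3, 1↦1, 2↦1, 3↦9, 4↦9, 5↦7, 6↦9, 7↦10, 8↦5, 9↦0, 10↦1]  zeros at y ∈ {9}
  x = 6: [0↦8, 1↦7, 2↦8, 3↦6, 4↦7, 5↦6, 6↦9, 7↦0, 8↦7, 9↦3, 10↦5]  zeros at y ∈ {7}
  x = 7: [0↦5, 1↦9, 2↦4, 3↦7, 4↦2, 5↦6, 6↦3, 7↦10, 8↦0, 9↦1, 10↦8]  zeros at y ∈ {8}
  x = 8: [0↦4, 1↦6, 2↦10, 3↦0, 4↦4, 5↦6, 6↦1, 7↦6, 8↦5, 9↦4, 10↦9]  zeros at y ∈ {3}
  x = 9: [0↦4, 1↦8, 2↦3, 3↦6, 4↦1, 5↦5, 6↦2, 7↦9, 8↦10, 9↦0, 10↦7]  zeros at y ∈ {9}
  x = 10: [0↦4, 1↦3, 2↦4, 3↦2, 4↦3, 5↦2, 6↦5, 7↦7, 8↦3, 9↦10, 10↦1]  zeros at y ∈ ∅
Collecting zeros: affine points = {(0, 9), (1, 0), (3, 8), (5, 9), (6, 7), (7, 8), (8, 3), (9, 9)}.
Total count |C(F_11)_aff| = 8.


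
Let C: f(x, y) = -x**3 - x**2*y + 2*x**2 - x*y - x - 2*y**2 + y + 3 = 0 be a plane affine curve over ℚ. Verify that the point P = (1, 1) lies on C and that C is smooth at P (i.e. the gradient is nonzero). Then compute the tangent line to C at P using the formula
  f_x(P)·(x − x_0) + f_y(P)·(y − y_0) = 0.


Tangent line at P: -3*x - 5*y + 8 = 0.

Step 1: f(1, 1) = 0, so P lies on C.
Step 2: partial derivatives
  f_x(x, y) = -3*x**2 - 2*x*y + 4*x - y - 1, f_y(x, y) = -x**2 - x - 4*y + 1.
  f_x(P) = -3, f_y(P) = -5 (gradient nonzero, so P is smooth).
Step 3: tangent line at P: -3·(x − 1) + -5·(y − 1) = 0.
Expanding: -3*x - 5*y + 8 = 0.


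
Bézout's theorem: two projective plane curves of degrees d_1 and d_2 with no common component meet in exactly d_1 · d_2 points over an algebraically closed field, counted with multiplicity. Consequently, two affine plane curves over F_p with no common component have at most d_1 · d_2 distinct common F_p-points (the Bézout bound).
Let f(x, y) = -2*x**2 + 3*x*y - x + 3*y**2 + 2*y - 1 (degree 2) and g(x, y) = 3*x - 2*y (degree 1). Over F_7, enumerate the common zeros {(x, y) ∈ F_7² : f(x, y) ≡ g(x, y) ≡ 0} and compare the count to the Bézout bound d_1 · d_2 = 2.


Common zeros: ∅; count = 0; Bézout bound = 2.

deg(f) = 2, deg(g) = 1, so Bézout bound = 2.
Scan x ∈ F_7. For each x, list the y ∈ F_7 with f(x, y) ≡ 0 and those with g(x, y) ≡ 0 (mod 7); the common zeros in that column are the intersection.
  x = 0: f ≡ 0 at y ∈ {5, 6}; g ≡ 0 at y ∈ {0}; common: ∅.
  x = 1: f ≡ 0 at y ∈ ∅; g ≡ 0 at y ∈ {5}; common: ∅.
  x = 2: f ≡ 0 at y ∈ {1}; g ≡ 0 at y ∈ {3}; common: ∅.
  x = 3: f ≡ 0 at y ∈ {4}; g ≡ 0 at y ∈ {1}; common: ∅.
  x = 4: f ≡ 0 at y ∈ ∅; g ≡ 0 at y ∈ {6}; common: ∅.
  x = 5: f ≡ 0 at y ∈ {0, 6}; g ≡ 0 at y ∈ {4}; common: ∅.
  x = 6: f ≡ 0 at y ∈ {1, 4}; g ≡ 0 at y ∈ {2}; common: ∅.
Collecting: common zeros = ∅, so the count is 0.
Comparison with the Bézout bound: 0 ≤ 2 = deg(f)·deg(g), as expected for curves with no common component (the affine F_7-count falls short of the bound because intersections may lie at infinity, over extension fields, or carry multiplicity).


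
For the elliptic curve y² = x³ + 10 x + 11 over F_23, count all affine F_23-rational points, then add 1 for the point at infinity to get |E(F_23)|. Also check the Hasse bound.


Affine points = {(2, 4), (2, 19), (4, 0), (5, 5), (5, 18), (9, 5), (9, 18), (11, 7), (11, 16), (16, 9), (16, 14), (20, 0), (21, 11), (21, 12), (22, 0)}; affine count = 15; |E(F_23)| = 16.

Discriminant check: Δ ∝ 4a³ + 27b² = 4·10³ + 27·11² = 4·1000 + 27·121 ≡ 22 (mod 23). Nonzero ⇒ E is nonsingular.
For each x ∈ F_23, compute rhs = x³ + 10·x + 11 mod 23, then count y ∈ F_23 with y² ≡ rhs.
  x = 0: rhs = 11, matching y values: none (0 points).
  x = 1: rhs = 22, matching y values: none (0 points).
  x = 2: rhs = 16, matching y values: 4, 19 (2 points).
  x = 3: rhs = 22, matching y values: none (0 points).
  x = 4: rhs = 0, matching y values: 0 (1 points).
  x = 5: rhs = 2, matching y values: 5, 18 (2 points).
  x = 6: rhs = 11, matching y values: none (0 points).
  x = 7: rhs = 10, matching y values: none (0 points).
  x = 8: rhs = 5, matching y values: none (0 points).
  x = 9: rhs = 2, matching y values: 5, 18 (2 points).
  x = 10: rhs = 7, matching y values: none (0 points).
  x = 11: rhs = 3, matching y values: 7, 16 (2 points).
  x = 12: rhs = 19, matching y values: none (0 points).
  x = 13: rhs = 15, matching y values: none (0 points).
  x = 14: rhs = 20, matching y values: none (0 points).
  x = 15: rhs = 17, matching y values: none (0 points).
  x = 16: rhs = 12, matching y values: 9, 14 (2 points).
  x = 17: rhs = 11, matching y values: none (0 points).
  x = 18: rhs = 20, matching y values: none (0 points).
  x = 19: rhs = 22, matching y values: none (0 points).
  x = 20: rhs = 0, matching y values: 0 (1 points).
  x = 21: rhs = 6, matching y values: 11, 12 (2 points).
  x = 22: rhs = 0, matching y values: 0 (1 points).
Total affine count: 15.
Full point count |E(F_23)| = 15 + 1 = 16.
Hasse bound: |16 − (23+1)| = |-8| = 8 ≤ 2√23 ≈ 9.5917 ✓.


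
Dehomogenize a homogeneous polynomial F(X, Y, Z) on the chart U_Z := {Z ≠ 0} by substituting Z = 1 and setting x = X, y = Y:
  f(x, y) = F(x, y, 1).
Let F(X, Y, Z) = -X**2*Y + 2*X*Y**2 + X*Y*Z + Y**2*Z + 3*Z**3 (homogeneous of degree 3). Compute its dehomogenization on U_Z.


f(x, y) = -x**2*y + 2*x*y**2 + x*y + y**2 + 3

On U_Z we set Z = 1. Each monomial c·X^i·Y^j·Z^k in F becomes c·x^i·y^j·1^k = c·x^i·y^j.
Substituting Z = 1: F(X, Y, 1) = -x**2*y + 2*x*y**2 + x*y + y**2 + 3.
Note: deg(f) ≤ deg(F) = 3; strict inequality happens when F is divisible by Z (lost terms).


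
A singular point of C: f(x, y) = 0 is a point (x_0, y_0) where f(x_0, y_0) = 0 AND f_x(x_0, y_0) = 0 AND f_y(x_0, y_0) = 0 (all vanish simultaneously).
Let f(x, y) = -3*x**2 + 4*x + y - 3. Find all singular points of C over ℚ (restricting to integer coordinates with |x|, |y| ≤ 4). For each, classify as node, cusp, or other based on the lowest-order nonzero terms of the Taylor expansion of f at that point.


No singular points in the scanned grid; C is smooth there.

Compute partial derivatives:
  f_x = 4 - 6*x.
  f_y = 1.
f_y = 1 is a nonzero constant, so f_y never vanishes: no point (x, y) can satisfy f = f_x = f_y = 0. In particular no (x, y) ∈ {−4, ..., 4}² is singular; the curve is smooth.


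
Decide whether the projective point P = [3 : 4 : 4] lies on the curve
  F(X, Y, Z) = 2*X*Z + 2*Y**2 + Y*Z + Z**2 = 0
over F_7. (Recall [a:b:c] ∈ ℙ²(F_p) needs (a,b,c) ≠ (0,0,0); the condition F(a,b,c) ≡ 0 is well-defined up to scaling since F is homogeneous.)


F(3,4,4) ≡ 4 (mod 7); P is NOT on the curve.

Evaluate F(3, 4, 4) term-by-term (mod 7).
  2*X*Z ↦ 2·3·1·4 = 24
  2*Y**2 ↦ 2·1·16·1 = 32
  Y*Z ↦ 1·1·4·4 = 16
  Z**2 ↦ 1·1·1·16 = 16
Sum: F(3, 4, 4) = (24) + (32) + (16) + (16) = 88.
Reducing mod 7: 88 ≡ 4 (mod 7).
Since F(a, b, c) ≡ 4 ≠ 0 (mod 7), P does NOT lie on the curve.


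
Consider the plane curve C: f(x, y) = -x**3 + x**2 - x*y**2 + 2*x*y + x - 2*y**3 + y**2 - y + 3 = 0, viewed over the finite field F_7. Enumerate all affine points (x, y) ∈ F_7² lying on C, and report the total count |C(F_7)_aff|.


Affine F_7-points: {(0, 6), (2, 5), (3, 5), (4, 4), (4, 6)}; count = 5.

For each of the 49 pairs (x, y) ∈ F_7², evaluate f(x, y) mod 7. Record the zeros.
  x = 0: [0↦3, 1↦1, 2↦3, 3↦4, 4↦6, 5↦4, 6↦0]  zeros at y ∈ {6}
  x = 1: [0↦4, 1↦3, 2↦4, 3↦2, 4↦6, 5↦4, 6↦5]  zeros at y ∈ ∅
  x = 2: [0↦1, 1↦1, 2↦1, 3↦3, 4↦2, 5↦0, 6↦6]  zeros at y ∈ {5}
  x = 3: [0↦2, 1↦3, 2↦2, 3↦1, 4↦2, 5↦0, 6↦4]  zeros at y ∈ {5}
  x = 4: [0↦1, 1↦3, 2↦1, 3↦4, 4↦0, 5↦5, 6↦0]  zeros at y ∈ {4, 6}
  x = 5: [0↦6, 1↦2, 2↦6, 3↦6, 4↦4, 5↦2, 6↦2]  zeros at y ∈ ∅
  x = 6: [0↦4, 1↦1, 2↦4, 3↦1, 4↦1, 5↦6, 6↦4]  zeros at y ∈ ∅
Collecting zeros: affine points = {(0, 6), (2, 5), (3, 5), (4, 4), (4, 6)}.
Total count |C(F_7)_aff| = 5.


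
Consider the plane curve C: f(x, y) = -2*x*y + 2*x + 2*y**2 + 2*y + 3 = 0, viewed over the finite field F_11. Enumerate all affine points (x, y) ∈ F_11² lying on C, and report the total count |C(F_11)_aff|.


Affine F_11-points: {(1, 5), (1, 6), (2, 2), (2, 10), (4, 0), (4, 3), (5, 7), (5, 8), (8, 9), (9, 4)}; count = 10.

For each of the 121 pairs (x, y) ∈ F_11², evaluate f(x, y) mod 11. Record the zeros.
  x = 0: [0↦3, 1↦7, 2↦4, 3↦5, 4↦10, 5↦8, 6↦10, 7↦5, 8↦4, 9↦7, 10↦3]  zeros at y ∈ ∅
  x = 1: [0↦5, 1↦7, 2↦2, 3↦1, 4↦4, 5↦0, 6↦0, 7↦4, 8↦1, 9↦2, 10↦7]  zeros at y ∈ {5, 6}
  x = 2: [0↦7, 1↦7, 2↦0, 3↦8, 4↦9, 5↦3, 6↦1, 7↦3, 8↦9, 9↦8, 10↦0]  zeros at y ∈ {2, 10}
  x = 3: [0↦9, 1↦7, 2↦9, 3↦4, 4↦3, 5↦6, 6↦2, 7↦2, 8↦6, 9↦3, 10↦4]  zeros at y ∈ ∅
  x = 4: [0↦0, 1↦7, 2↦7, 3↦0, 4↦8, 5↦9, 6↦3, 7↦1, 8↦3, 9↦9, 10↦8]  zeros at y ∈ {0, 3}
  x = 5: [0↦2, 1↦7, 2↦5, 3↦7, 4↦2, 5↦1, 6↦4, 7↦0, 8↦0, 9↦4, 10↦1]  zeros at y ∈ {7, 8}
  x = 6: [0↦4, 1↦7, 2↦3, 3↦3, 4↦7, 5↦4, 6↦5, 7↦10, 8↦8, 9↦10, 10↦5]  zeros at y ∈ ∅
  x = 7: [0↦6, 1↦7, 2↦1, 3↦10, 4↦1, 5↦7, 6↦6, 7↦9, 8↦5, 9↦5, 10↦9]  zeros at y ∈ ∅
  x = 8: [0↦8, 1↦7, 2↦10, 3↦6, 4↦6, 5↦10, 6↦7, 7↦8, 8↦2, 9↦0, 10↦2]  zeros at y ∈ {9}
  x = 9: [0↦10, 1↦7, 2↦8, 3↦2, 4↦0, 5↦2, 6↦8, 7↦7, 8↦10, 9↦6, 10↦6]  zeros at y ∈ {4}
  x = 10: [0↦1, 1↦7, 2↦6, 3↦9, 4↦5, 5↦5, 6↦9, 7↦6, 8↦7, 9↦1, 10↦10]  zeros at y ∈ ∅
Collecting zeros: affine points = {(1, 5), (1, 6), (2, 2), (2, 10), (4, 0), (4, 3), (5, 7), (5, 8), (8, 9), (9, 4)}.
Total count |C(F_11)_aff| = 10.


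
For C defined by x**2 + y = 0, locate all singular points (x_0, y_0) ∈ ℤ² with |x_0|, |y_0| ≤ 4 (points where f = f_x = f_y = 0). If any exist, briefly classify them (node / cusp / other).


No singular points in the scanned grid; C is smooth there.

Compute partial derivatives:
  f_x = 2*x.
  f_y = 1.
f_y = 1 is a nonzero constant, so f_y never vanishes: no point (x, y) can satisfy f = f_x = f_y = 0. In particular no (x, y) ∈ {−4, ..., 4}² is singular; the curve is smooth.


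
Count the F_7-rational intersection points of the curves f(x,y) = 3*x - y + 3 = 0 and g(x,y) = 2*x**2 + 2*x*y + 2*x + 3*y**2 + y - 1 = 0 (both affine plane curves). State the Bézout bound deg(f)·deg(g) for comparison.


Common zeros: {(3, 5)}; count = 1; Bézout bound = 2.

deg(f) = 1, deg(g) = 2, so Bézout bound = 2.
Scan x ∈ F_7. For each x, list the y ∈ F_7 with f(x, y) ≡ 0 and those with g(x, y) ≡ 0 (mod 7); the common zeros in that column are the intersection.
  x = 0: f ≡ 0 at y ∈ {3}; g ≡ 0 at y ∈ ∅; common: ∅.
  x = 1: f ≡ 0 at y ∈ {6}; g ≡ 0 at y ∈ {2, 4}; common: ∅.
  x = 2: f ≡ 0 at y ∈ {2}; g ≡ 0 at y ∈ ∅; common: ∅.
  x = 3: f ≡ 0 at y ∈ {5}; g ≡ 0 at y ∈ {2, 5}; common: {5}.
  x = 4: f ≡ 0 at y ∈ {1}; g ≡ 0 at y ∈ ∅; common: ∅.
  x = 5: f ≡ 0 at y ∈ {4}; g ≡ 0 at y ∈ {3, 5}; common: ∅.
  x = 6: f ≡ 0 at y ∈ {0}; g ≡ 0 at y ∈ ∅; common: ∅.
Collecting: common zeros = {(3, 5)}, so the count is 1.
Comparison with the Bézout bound: 1 ≤ 2 = deg(f)·deg(g), as expected for curves with no common component (the affine F_7-count falls short of the bound because intersections may lie at infinity, over extension fields, or carry multiplicity).


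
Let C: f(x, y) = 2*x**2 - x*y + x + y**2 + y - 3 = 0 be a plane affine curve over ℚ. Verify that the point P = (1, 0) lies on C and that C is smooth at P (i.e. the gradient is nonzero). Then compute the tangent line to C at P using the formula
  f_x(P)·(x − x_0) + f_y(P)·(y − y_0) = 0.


Tangent line at P: 5*x - 5 = 0.

Step 1: f(1, 0) = 0, so P lies on C.
Step 2: partial derivatives
  f_x(x, y) = 4*x - y + 1, f_y(x, y) = -x + 2*y + 1.
  f_x(P) = 5, f_y(P) = 0 (gradient nonzero, so P is smooth).
Step 3: tangent line at P: 5·(x − 1) + 0·(y − 0) = 0.
Expanding: 5*x - 5 = 0.


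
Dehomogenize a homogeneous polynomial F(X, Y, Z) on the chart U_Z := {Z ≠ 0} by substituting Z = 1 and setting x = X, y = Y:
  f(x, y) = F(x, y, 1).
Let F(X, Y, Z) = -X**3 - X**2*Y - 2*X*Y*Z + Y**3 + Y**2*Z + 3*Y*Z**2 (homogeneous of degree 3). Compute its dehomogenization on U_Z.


f(x, y) = -x**3 - x**2*y - 2*x*y + y**3 + y**2 + 3*y

On U_Z we set Z = 1. Each monomial c·X^i·Y^j·Z^k in F becomes c·x^i·y^j·1^k = c·x^i·y^j.
Substituting Z = 1: F(X, Y, 1) = -x**3 - x**2*y - 2*x*y + y**3 + y**2 + 3*y.
Note: deg(f) ≤ deg(F) = 3; strict inequality happens when F is divisible by Z (lost terms).


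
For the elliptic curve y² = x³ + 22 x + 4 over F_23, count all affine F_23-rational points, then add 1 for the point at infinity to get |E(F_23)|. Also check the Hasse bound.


Affine points = {(0, 2), (0, 21), (1, 2), (1, 21), (4, 8), (4, 15), (5, 3), (5, 20), (7, 8), (7, 15), (8, 5), (8, 18), (11, 6), (11, 17), (12, 8), (12, 15), (13, 7), (13, 16), (15, 11), (15, 12), (16, 6), (16, 17), (17, 1), (17, 22), (19, 6), (19, 17), (20, 7), (20, 16), (22, 2), (22, 21)}; affine count = 30; |E(F_23)| = 31.

Discriminant check: Δ ∝ 4a³ + 27b² = 4·22³ + 27·4² = 4·10648 + 27·16 ≡ 14 (mod 23). Nonzero ⇒ E is nonsingular.
For each x ∈ F_23, compute rhs = x³ + 22·x + 4 mod 23, then count y ∈ F_23 with y² ≡ rhs.
  x = 0: rhs = 4, matching y values: 2, 21 (2 points).
  x = 1: rhs = 4, matching y values: 2, 21 (2 points).
  x = 2: rhs = 10, matching y values: none (0 points).
  x = 3: rhs = 5, matching y values: none (0 points).
  x = 4: rhs = 18, matching y values: 8, 15 (2 points).
  x = 5: rhs = 9, matching y values: 3, 20 (2 points).
  x = 6: rhs = 7, matching y values: none (0 points).
  x = 7: rhs = 18, matching y values: 8, 15 (2 points).
  x = 8: rhs = 2, matching y values: 5, 18 (2 points).
  x = 9: rhs = 11, matching y values: none (0 points).
  x = 10: rhs = 5, matching y values: none (0 points).
  x = 11: rhs = 13, matching y values: 6, 17 (2 points).
  x = 12: rhs = 18, matching y values: 8, 15 (2 points).
  x = 13: rhs = 3, matching y values: 7, 16 (2 points).
  x = 14: rhs = 20, matching y values: none (0 points).
  x = 15: rhs = 6, matching y values: 11, 12 (2 points).
  x = 16: rhs = 13, matching y values: 6, 17 (2 points).
  x = 17: rhs = 1, matching y values: 1, 22 (2 points).
  x = 18: rhs = 22, matching y values: none (0 points).
  x = 19: rhs = 13, matching y values: 6, 17 (2 points).
  x = 20: rhs = 3, matching y values: 7, 16 (2 points).
  x = 21: rhs = 21, matching y values: none (0 points).
  x = 22: rhs = 4, matching y values: 2, 21 (2 points).
Total affine count: 30.
Full point count |E(F_23)| = 30 + 1 = 31.
Hasse bound: |31 − (23+1)| = |7| = 7 ≤ 2√23 ≈ 9.5917 ✓.


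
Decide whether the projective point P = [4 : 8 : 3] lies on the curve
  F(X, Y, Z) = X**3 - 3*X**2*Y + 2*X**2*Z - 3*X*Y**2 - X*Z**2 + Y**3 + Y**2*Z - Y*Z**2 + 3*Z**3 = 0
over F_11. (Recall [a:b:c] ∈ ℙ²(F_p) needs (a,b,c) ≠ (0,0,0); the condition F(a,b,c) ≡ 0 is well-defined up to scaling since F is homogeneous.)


F(4,8,3) ≡ 4 (mod 11); P is NOT on the curve.

Evaluate F(4, 8, 3) term-by-term (mod 11).
  X**3 ↦ 1·64·1·1 = 64
  -3*X**2*Y ↦ -3·16·8·1 = -384
  2*X**2*Z ↦ 2·16·1·3 = 96
  -3*X*Y**2 ↦ -3·4·64·1 = -768
  -X*Z**2 ↦ -1·4·1·9 = -36
  Y**3 ↦ 1·1·512·1 = 512
  Y**2*Z ↦ 1·1·64·3 = 192
  -Y*Z**2 ↦ -1·1·8·9 = -72
  3*Z**3 ↦ 3·1·1·27 = 81
Sum: F(4, 8, 3) = (64) + (-384) + (96) + (-768) + (-36) + (512) + (192) + (-72) + (81) = -315.
Reducing mod 11: -315 ≡ 4 (mod 11).
Since F(a, b, c) ≡ 4 ≠ 0 (mod 11), P does NOT lie on the curve.


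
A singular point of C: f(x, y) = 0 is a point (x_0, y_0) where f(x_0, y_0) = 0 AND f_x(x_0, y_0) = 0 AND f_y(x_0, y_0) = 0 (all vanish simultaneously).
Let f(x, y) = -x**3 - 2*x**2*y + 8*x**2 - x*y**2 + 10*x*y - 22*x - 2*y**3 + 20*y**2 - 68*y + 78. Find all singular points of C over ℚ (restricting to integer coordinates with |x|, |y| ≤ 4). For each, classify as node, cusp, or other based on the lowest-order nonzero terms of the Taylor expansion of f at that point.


Singular points: {(1, 3)}; classification: node.

Compute partial derivatives:
  f_x = -3*x**2 - 4*x*y + 16*x - y**2 + 10*y - 22.
  f_y = -2*x**2 - 2*x*y + 10*x - 6*y**2 + 40*y - 68.
Scan x_0 ∈ {−4, ..., 4}. For each x_0, f_y(x_0, y) is a polynomial in y; find its integer roots y ∈ {−4, ..., 4}, then test f_x and f at those candidates.
  x = -4: f_y(-4, y) = -6*y**2 + 48*y - 140; no integer root y with |y| ≤ 4.
  x = -3: f_y(-3, y) = -6*y**2 + 46*y - 116; no integer root y with |y| ≤ 4.
  x = -2: f_y(-2, y) = -6*y**2 + 44*y - 96; no integer root y with |y| ≤ 4.
  x = -1: f_y(-1, y) = -6*y**2 + 42*y - 80; no integer root y with |y| ≤ 4.
  x = 0: f_y(0, y) = -6*y**2 + 40*y - 68; no integer root y with |y| ≤ 4.
  x = 1: f_y(1, y) = -6*y**2 + 38*y - 60; vanishes at y ∈ {3}. (1, 3): f_x = 0, f = 0 — SINGULAR.
  x = 2: f_y(2, y) = -6*y**2 + 36*y - 56; no integer root y with |y| ≤ 4.
  x = 3: f_y(3, y) = -6*y**2 + 34*y - 56; no integer root y with |y| ≤ 4.
  x = 4: f_y(4, y) = -6*y**2 + 32*y - 60; no integer root y with |y| ≤ 4.
Only singular point on the grid: (1, 3).
Classify: substitute x = 1 + u, y = 3 + v and expand: f = -u**3 - 2*u**2*v - u**2 - u*v**2 - 2*v**3 + v**2.
No constant or linear terms (consistent with a singular point). Quadratic part: -u**2 + v**2. Cubic part: -u**3 - 2*u**2*v - u*v**2 - 2*v**3.
The quadratic part v**2 - u**2 = (v − u)(v + u) splits into two distinct linear factors, so there are two distinct tangent lines y − 3 = ±(x − 1) — this is a node (ordinary double point).
Classification: node.


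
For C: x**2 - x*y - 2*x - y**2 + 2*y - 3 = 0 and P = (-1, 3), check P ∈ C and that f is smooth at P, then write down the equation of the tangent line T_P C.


Tangent line at P: -7*x - 3*y + 2 = 0.

Step 1: f(-1, 3) = 0, so P lies on C.
Step 2: partial derivatives
  f_x(x, y) = 2*x - y - 2, f_y(x, y) = -x - 2*y + 2.
  f_x(P) = -7, f_y(P) = -3 (gradient nonzero, so P is smooth).
Step 3: tangent line at P: -7·(x − -1) + -3·(y − 3) = 0.
Expanding: -7*x - 3*y + 2 = 0.


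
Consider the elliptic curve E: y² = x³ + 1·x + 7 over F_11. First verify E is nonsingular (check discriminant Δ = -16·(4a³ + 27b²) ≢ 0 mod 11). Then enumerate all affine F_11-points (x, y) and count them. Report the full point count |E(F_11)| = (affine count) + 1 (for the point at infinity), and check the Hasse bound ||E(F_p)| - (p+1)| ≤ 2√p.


Affine points = {(1, 3), (1, 8), (3, 2), (3, 9), (4, 3), (4, 8), (5, 4), (5, 7), (6, 3), (6, 8), (7, 4), (7, 7), (10, 4), (10, 7)}; affine count = 14; |E(F_11)| = 15.

Discriminant check: Δ ∝ 4a³ + 27b² = 4·1³ + 27·7² = 4·1 + 27·49 ≡ 7 (mod 11). Nonzero ⇒ E is nonsingular.
For each x ∈ F_11, compute rhs = x³ + 1·x + 7 mod 11, then count y ∈ F_11 with y² ≡ rhs.
  x = 0: rhs = 7, matching y values: none (0 points).
  x = 1: rhs = 9, matching y values: 3, 8 (2 points).
  x = 2: rhs = 6, matching y values: none (0 points).
  x = 3: rhs = 4, matching y values: 2, 9 (2 points).
  x = 4: rhs = 9, matching y values: 3, 8 (2 points).
  x = 5: rhs = 5, matching y values: 4, 7 (2 points).
  x = 6: rhs = 9, matching y values: 3, 8 (2 points).
  x = 7: rhs = 5, matching y values: 4, 7 (2 points).
  x = 8: rhs = 10, matching y values: none (0 points).
  x = 9: rhs = 8, matching y values: none (0 points).
  x = 10: rhs = 5, matching y values: 4, 7 (2 points).
Total affine count: 14.
Full point count |E(F_11)| = 14 + 1 = 15.
Hasse bound: |15 − (11+1)| = |3| = 3 ≤ 2√11 ≈ 6.6332 ✓.


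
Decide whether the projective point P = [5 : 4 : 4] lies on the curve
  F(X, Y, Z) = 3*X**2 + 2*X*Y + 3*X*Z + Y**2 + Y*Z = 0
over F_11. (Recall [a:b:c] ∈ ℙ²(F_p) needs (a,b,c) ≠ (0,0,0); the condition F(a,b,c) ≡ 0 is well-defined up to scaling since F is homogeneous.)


F(5,4,4) ≡ 9 (mod 11); P is NOT on the curve.

Evaluate F(5, 4, 4) term-by-term (mod 11).
  3*X**2 ↦ 3·25·1·1 = 75
  2*X*Y ↦ 2·5·4·1 = 40
  3*X*Z ↦ 3·5·1·4 = 60
  Y**2 ↦ 1·1·16·1 = 16
  Y*Z ↦ 1·1·4·4 = 16
Sum: F(5, 4, 4) = (75) + (40) + (60) + (16) + (16) = 207.
Reducing mod 11: 207 ≡ 9 (mod 11).
Since F(a, b, c) ≡ 9 ≠ 0 (mod 11), P does NOT lie on the curve.


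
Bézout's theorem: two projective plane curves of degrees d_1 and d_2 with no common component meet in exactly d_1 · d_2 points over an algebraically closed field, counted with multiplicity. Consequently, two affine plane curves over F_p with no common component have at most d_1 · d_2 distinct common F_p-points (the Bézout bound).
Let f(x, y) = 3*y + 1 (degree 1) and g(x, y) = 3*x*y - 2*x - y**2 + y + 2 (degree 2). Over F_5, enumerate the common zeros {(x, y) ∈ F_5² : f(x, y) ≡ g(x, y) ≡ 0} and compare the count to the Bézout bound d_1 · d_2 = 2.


Common zeros: {(2, 3)}; count = 1; Bézout bound = 2.

deg(f) = 1, deg(g) = 2, so Bézout bound = 2.
Scan x ∈ F_5. For each x, list the y ∈ F_5 with f(x, y) ≡ 0 and those with g(x, y) ≡ 0 (mod 5); the common zeros in that column are the intersection.
  x = 0: f ≡ 0 at y ∈ {3}; g ≡ 0 at y ∈ {2, 4}; common: ∅.
  x = 1: f ≡ 0 at y ∈ {3}; g ≡ 0 at y ∈ {0, 4}; common: ∅.
  x = 2: f ≡ 0 at y ∈ {3}; g ≡ 0 at y ∈ {3, 4}; common: {3}.
  x = 3: f ≡ 0 at y ∈ {3}; g ≡ 0 at y ∈ {1, 4}; common: ∅.
  x = 4: f ≡ 0 at y ∈ {3}; g ≡ 0 at y ∈ {4}; common: ∅.
Collecting: common zeros = {(2, 3)}, so the count is 1.
Comparison with the Bézout bound: 1 ≤ 2 = deg(f)·deg(g), as expected for curves with no common component (the affine F_5-count falls short of the bound because intersections may lie at infinity, over extension fields, or carry multiplicity).


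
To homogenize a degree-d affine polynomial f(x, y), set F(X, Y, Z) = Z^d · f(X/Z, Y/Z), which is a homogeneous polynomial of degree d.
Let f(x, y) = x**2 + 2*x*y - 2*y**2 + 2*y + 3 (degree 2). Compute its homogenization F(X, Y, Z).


F(X, Y, Z) = X**2 + 2*X*Y - 2*Y**2 + 2*Y*Z + 3*Z**2

deg(f) = 2.
Substitute x = X/Z, y = Y/Z into f, then multiply by Z^2.
  monomial 1·x^2·y^0 ↦ 1·X^2·Y^0·Z^0.
  monomial 2·x^1·y^1 ↦ 2·X^1·Y^1·Z^0.
  monomial -2·x^0·y^2 ↦ -2·X^0·Y^2·Z^0.
  monomial 2·x^0·y^1 ↦ 2·X^0·Y^1·Z^1.
  monomial 3·x^0·y^0 ↦ 3·X^0·Y^0·Z^2.
Collecting: F(X, Y, Z) = X**2 + 2*X*Y - 2*Y**2 + 2*Y*Z + 3*Z**2.


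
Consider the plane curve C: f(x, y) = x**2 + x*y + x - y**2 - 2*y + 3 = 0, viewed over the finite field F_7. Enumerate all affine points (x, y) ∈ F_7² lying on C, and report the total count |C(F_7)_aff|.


Affine F_7-points: {(0, 1), (0, 4), (1, 3), (2, 3), (2, 4), (5, 1), (5, 2), (6, 2)}; count = 8.

For each of the 49 pairs (x, y) ∈ F_7², evaluate f(x, y) mod 7. Record the zeros.
  x = 0: [0↦3, 1↦0, 2↦2, 3↦2, 4↦0, 5↦3, 6↦4]  zeros at y ∈ {1, 4}
  x = 1: [0↦5, 1↦3, 2↦6, 3↦0, 4↦6, 5↦3, 6↦5]  zeros at y ∈ {3}
  x = 2: [0↦2, 1↦1, 2↦5, 3↦0, 4↦0, 5↦5, 6↦1]  zeros at y ∈ {3, 4}
  x = 3: [0↦1, 1↦1, 2↦6, 3↦2, 4↦3, 5↦2, 6↦6]  zeros at y ∈ ∅
  x = 4: [0↦2, 1↦3, 2↦2, 3↦6, 4↦1, 5↦1, 6↦6]  zeros at y ∈ ∅
  x = 5: [0↦5, 1↦0, 2↦0, 3↦5, 4↦1, 5↦2, 6↦1]  zeros at y ∈ {1, 2}
  x = 6: [0↦3, 1↦6, 2↦0, 3↦6, 4↦3, 5↦5, 6↦5]  zeros at y ∈ {2}
Collecting zeros: affine points = {(0, 1), (0, 4), (1, 3), (2, 3), (2, 4), (5, 1), (5, 2), (6, 2)}.
Total count |C(F_7)_aff| = 8.


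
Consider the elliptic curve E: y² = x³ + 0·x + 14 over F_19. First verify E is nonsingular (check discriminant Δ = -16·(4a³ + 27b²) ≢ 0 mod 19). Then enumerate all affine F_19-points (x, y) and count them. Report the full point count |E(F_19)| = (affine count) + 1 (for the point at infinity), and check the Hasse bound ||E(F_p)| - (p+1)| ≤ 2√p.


Affine points = {(5, 5), (5, 14), (10, 8), (10, 11), (13, 8), (13, 11), (15, 8), (15, 11), (16, 5), (16, 14), (17, 5), (17, 14)}; affine count = 12; |E(F_19)| = 13.

Discriminant check: Δ ∝ 4a³ + 27b² = 4·0³ + 27·14² = 4·0 + 27·196 ≡ 10 (mod 19). Nonzero ⇒ E is nonsingular.
For each x ∈ F_19, compute rhs = x³ + 0·x + 14 mod 19, then count y ∈ F_19 with y² ≡ rhs.
  x = 0: rhs = 14, matching y values: none (0 points).
  x = 1: rhs = 15, matching y values: none (0 points).
  x = 2: rhs = 3, matching y values: none (0 points).
  x = 3: rhs = 3, matching y values: none (0 points).
  x = 4: rhs = 2, matching y values: none (0 points).
  x = 5: rhs = 6, matching y values: 5, 14 (2 points).
  x = 6: rhs = 2, matching y values: none (0 points).
  x = 7: rhs = 15, matching y values: none (0 points).
  x = 8: rhs = 13, matching y values: none (0 points).
  x = 9: rhs = 2, matching y values: none (0 points).
  x = 10: rhs = 7, matching y values: 8, 11 (2 points).
  x = 11: rhs = 15, matching y values: none (0 points).
  x = 12: rhs = 13, matching y values: none (0 points).
  x = 13: rhs = 7, matching y values: 8, 11 (2 points).
  x = 14: rhs = 3, matching y values: none (0 points).
  x = 15: rhs = 7, matching y values: 8, 11 (2 points).
  x = 16: rhs = 6, matching y values: 5, 14 (2 points).
  x = 17: rhs = 6, matching y values: 5, 14 (2 points).
  x = 18: rhs = 13, matching y values: none (0 points).
Total affine count: 12.
Full point count |E(F_19)| = 12 + 1 = 13.
Hasse bound: |13 − (19+1)| = |-7| = 7 ≤ 2√19 ≈ 8.7178 ✓.


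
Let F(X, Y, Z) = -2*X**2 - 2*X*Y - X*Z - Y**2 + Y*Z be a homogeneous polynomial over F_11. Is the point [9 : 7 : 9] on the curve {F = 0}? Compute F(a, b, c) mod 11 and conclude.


F(9,7,9) ≡ 8 (mod 11); P is NOT on the curve.

Evaluate F(9, 7, 9) term-by-term (mod 11).
  -2*X**2 ↦ -2·81·1·1 = -162
  -2*X*Y ↦ -2·9·7·1 = -126
  -X*Z ↦ -1·9·1·9 = -81
  -Y**2 ↦ -1·1·49·1 = -49
  Y*Z ↦ 1·1·7·9 = 63
Sum: F(9, 7, 9) = (-162) + (-126) + (-81) + (-49) + (63) = -355.
Reducing mod 11: -355 ≡ 8 (mod 11).
Since F(a, b, c) ≡ 8 ≠ 0 (mod 11), P does NOT lie on the curve.


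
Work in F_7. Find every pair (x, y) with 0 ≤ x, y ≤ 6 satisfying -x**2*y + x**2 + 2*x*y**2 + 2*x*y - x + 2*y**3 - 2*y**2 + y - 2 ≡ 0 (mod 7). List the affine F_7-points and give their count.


Affine F_7-points: {(0, 4), (0, 5), (0, 6), (2, 0), (4, 6), (5, 1), (6, 0), (6, 4), (6, 5)}; count = 9.

For each of the 49 pairs (x, y) ∈ F_7², evaluate f(x, y) mod 7. Record the zeros.
  x = 0: [0↦5, 1↦6, 2↦1, 3↦2, 4↦0, 5↦0, 6↦0]  zeros at y ∈ {4, 5, 6}
  x = 1: [0↦5, 1↦2, 2↦4, 3↦2, 4↦1, 5↦6, 6↦1]  zeros at y ∈ ∅
  x = 2: [0↦0, 1↦5, 2↦5, 3↦5, 4↦3, 5↦4, 6↦6]  zeros at y ∈ {0}
  x = 3: [0↦4, 1↦1, 2↦4, 3↦4, 4↦6, 5↦1, 6↦1]  zeros at y ∈ ∅
  x = 4: [0↦3, 1↦4, 2↦1, 3↦6, 4↦3, 5↦4, 6↦0]  zeros at y ∈ {6}
  x = 5: [0↦4, 1↦0, 2↦3, 3↦4, 4↦1, 5↦6, 6↦3]  zeros at y ∈ {1}
  x = 6: [0↦0, 1↦3, 2↦3, 3↦5, 4↦0, 5↦0, 6↦3]  zeros at y ∈ {0, 4, 5}
Collecting zeros: affine points = {(0, 4), (0, 5), (0, 6), (2, 0), (4, 6), (5, 1), (6, 0), (6, 4), (6, 5)}.
Total count |C(F_7)_aff| = 9.


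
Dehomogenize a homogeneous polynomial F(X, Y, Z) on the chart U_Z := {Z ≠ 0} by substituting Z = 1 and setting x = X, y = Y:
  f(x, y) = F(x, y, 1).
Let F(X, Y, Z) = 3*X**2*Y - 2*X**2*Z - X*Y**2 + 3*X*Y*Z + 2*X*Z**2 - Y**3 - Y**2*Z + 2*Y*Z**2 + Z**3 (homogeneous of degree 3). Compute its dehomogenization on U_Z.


f(x, y) = 3*x**2*y - 2*x**2 - x*y**2 + 3*x*y + 2*x - y**3 - y**2 + 2*y + 1

On U_Z we set Z = 1. Each monomial c·X^i·Y^j·Z^k in F becomes c·x^i·y^j·1^k = c·x^i·y^j.
Substituting Z = 1: F(X, Y, 1) = 3*x**2*y - 2*x**2 - x*y**2 + 3*x*y + 2*x - y**3 - y**2 + 2*y + 1.
Note: deg(f) ≤ deg(F) = 3; strict inequality happens when F is divisible by Z (lost terms).


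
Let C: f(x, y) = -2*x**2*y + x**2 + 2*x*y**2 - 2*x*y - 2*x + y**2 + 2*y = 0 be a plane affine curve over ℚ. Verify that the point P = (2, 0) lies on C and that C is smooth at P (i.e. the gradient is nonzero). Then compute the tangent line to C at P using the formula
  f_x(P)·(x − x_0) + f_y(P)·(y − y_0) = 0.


Tangent line at P: 2*x - 10*y - 4 = 0.

Step 1: f(2, 0) = 0, so P lies on C.
Step 2: partial derivatives
  f_x(x, y) = -4*x*y + 2*x + 2*y**2 - 2*y - 2, f_y(x, y) = -2*x**2 + 4*x*y - 2*x + 2*y + 2.
  f_x(P) = 2, f_y(P) = -10 (gradient nonzero, so P is smooth).
Step 3: tangent line at P: 2·(x − 2) + -10·(y − 0) = 0.
Expanding: 2*x - 10*y - 4 = 0.


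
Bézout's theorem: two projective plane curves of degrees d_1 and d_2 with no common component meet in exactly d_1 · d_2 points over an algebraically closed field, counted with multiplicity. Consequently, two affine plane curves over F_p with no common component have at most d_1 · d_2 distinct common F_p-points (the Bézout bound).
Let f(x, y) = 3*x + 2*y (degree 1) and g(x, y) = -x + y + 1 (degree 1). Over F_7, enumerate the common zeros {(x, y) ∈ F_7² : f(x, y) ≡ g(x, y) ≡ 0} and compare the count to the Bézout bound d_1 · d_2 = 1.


Common zeros: {(6, 5)}; count = 1; Bézout bound = 1.

deg(f) = 1, deg(g) = 1, so Bézout bound = 1.
Scan x ∈ F_7. For each x, list the y ∈ F_7 with f(x, y) ≡ 0 and those with g(x, y) ≡ 0 (mod 7); the common zeros in that column are the intersection.
  x = 0: f ≡ 0 at y ∈ {0}; g ≡ 0 at y ∈ {6}; common: ∅.
  x = 1: f ≡ 0 at y ∈ {2}; g ≡ 0 at y ∈ {0}; common: ∅.
  x = 2: f ≡ 0 at y ∈ {4}; g ≡ 0 at y ∈ {1}; common: ∅.
  x = 3: f ≡ 0 at y ∈ {6}; g ≡ 0 at y ∈ {2}; common: ∅.
  x = 4: f ≡ 0 at y ∈ {1}; g ≡ 0 at y ∈ {3}; common: ∅.
  x = 5: f ≡ 0 at y ∈ {3}; g ≡ 0 at y ∈ {4}; common: ∅.
  x = 6: f ≡ 0 at y ∈ {5}; g ≡ 0 at y ∈ {5}; common: {5}.
Collecting: common zeros = {(6, 5)}, so the count is 1.
Comparison with the Bézout bound: 1 ≤ 1 = deg(f)·deg(g), as expected for curves with no common component (the bound is attained).


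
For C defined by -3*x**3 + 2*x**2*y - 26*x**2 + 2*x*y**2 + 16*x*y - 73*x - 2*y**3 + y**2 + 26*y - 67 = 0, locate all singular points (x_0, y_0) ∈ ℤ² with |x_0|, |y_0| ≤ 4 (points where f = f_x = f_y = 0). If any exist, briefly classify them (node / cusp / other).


Singular points: {(-3, -1)}; classification: node.

Compute partial derivatives:
  f_x = -9*x**2 + 4*x*y - 52*x + 2*y**2 + 16*y - 73.
  f_y = 2*x**2 + 4*x*y + 16*x - 6*y**2 + 2*y + 26.
Scan x_0 ∈ {−4, ..., 4}. For each x_0, f_y(x_0, y) is a polynomial in y; find its integer roots y ∈ {−4, ..., 4}, then test f_x and f at those candidates.
  x = -4: f_y(-4, y) = -6*y**2 - 14*y - 6; no integer root y with |y| ≤ 4.
  x = -3: f_y(-3, y) = -6*y**2 - 10*y - 4; vanishes at y ∈ {-1}. (-3, -1): f_x = 0, f = 0 — SINGULAR.
  x = -2: f_y(-2, y) = -6*y**2 - 6*y + 2; no integer root y with |y| ≤ 4.
  x = -1: f_y(-1, y) = -6*y**2 - 2*y + 12; no integer root y with |y| ≤ 4.
  x = 0: f_y(0, y) = -6*y**2 + 2*y + 26; no integer root y with |y| ≤ 4.
  x = 1: f_y(1, y) = -6*y**2 + 6*y + 44; no integer root y with |y| ≤ 4.
  x = 2: f_y(2, y) = -6*y**2 + 10*y + 66; no integer root y with |y| ≤ 4.
  x = 3: f_y(3, y) = -6*y**2 + 14*y + 92; no integer root y with |y| ≤ 4.
  x = 4: f_y(4, y) = -6*y**2 + 18*y + 122; no integer root y with |y| ≤ 4.
Only singular point on the grid: (-3, -1).
Classify: substitute x = -3 + u, y = -1 + v and expand: f = -3*u**3 + 2*u**2*v - u**2 + 2*u*v**2 - 2*v**3 + v**2.
No constant or linear terms (consistent with a singular point). Quadratic part: -u**2 + v**2. Cubic part: -3*u**3 + 2*u**2*v + 2*u*v**2 - 2*v**3.
The quadratic part v**2 - u**2 = (v − u)(v + u) splits into two distinct linear factors, so there are two distinct tangent lines y − -1 = ±(x − -3) — this is a node (ordinary double point).
Classification: node.


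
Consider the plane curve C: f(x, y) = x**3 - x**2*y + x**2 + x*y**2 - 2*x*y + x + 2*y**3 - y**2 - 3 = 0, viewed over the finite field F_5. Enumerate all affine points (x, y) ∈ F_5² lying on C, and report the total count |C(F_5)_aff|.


Affine F_5-points: {(1, 0), (1, 2), (1, 3), (2, 2), (2, 3), (3, 1), (3, 2), (4, 3)}; count = 8.

For each of the 25 pairs (x, y) ∈ F_5², evaluate f(x, y) mod 5. Record the zeros.
  x = 0: [0↦2, 1↦3, 2↦4, 3↦2, 4↦4]  zeros at y ∈ ∅
  x = 1: [0↦0, 1↦4, 2↦0, 3↦0, 4↦1]  zeros at y ∈ {0, 2, 3}
  x = 2: [0↦1, 1↦1, 2↦0, 3↦0, 4↦3]  zeros at y ∈ {2, 3}
  x = 3: [0↦1, 1↦0, 2↦0, 3↦3, 4↦1]  zeros at y ∈ {1, 2}
  x = 4: [0↦1, 1↦2, 2↦1, 3↦0, 4↦1]  zeros at y ∈ {3}
Collecting zeros: affine points = {(1, 0), (1, 2), (1, 3), (2, 2), (2, 3), (3, 1), (3, 2), (4, 3)}.
Total count |C(F_5)_aff| = 8.


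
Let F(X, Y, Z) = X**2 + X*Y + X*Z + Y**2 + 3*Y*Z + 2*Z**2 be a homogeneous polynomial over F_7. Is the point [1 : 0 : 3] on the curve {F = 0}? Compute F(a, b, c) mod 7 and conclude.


F(1,0,3) ≡ 1 (mod 7); P is NOT on the curve.

Evaluate F(1, 0, 3) term-by-term (mod 7).
  X**2 ↦ 1·1·1·1 = 1
  X*Y ↦ 1·1·0·1 = 0
  X*Z ↦ 1·1·1·3 = 3
  Y**2 ↦ 1·1·0·1 = 0
  3*Y*Z ↦ 3·1·0·3 = 0
  2*Z**2 ↦ 2·1·1·9 = 18
Sum: F(1, 0, 3) = (1) + (0) + (3) + (0) + (0) + (18) = 22.
Reducing mod 7: 22 ≡ 1 (mod 7).
Since F(a, b, c) ≡ 1 ≠ 0 (mod 7), P does NOT lie on the curve.


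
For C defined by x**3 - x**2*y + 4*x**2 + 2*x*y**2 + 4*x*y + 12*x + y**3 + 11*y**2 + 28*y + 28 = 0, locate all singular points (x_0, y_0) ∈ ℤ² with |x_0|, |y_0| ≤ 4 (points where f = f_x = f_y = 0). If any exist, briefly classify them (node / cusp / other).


Singular points: {(-2, -2)}; classification: cusp.

Compute partial derivatives:
  f_x = 3*x**2 - 2*x*y + 8*x + 2*y**2 + 4*y + 12.
  f_y = -x**2 + 4*x*y + 4*x + 3*y**2 + 22*y + 28.
Scan x_0 ∈ {−4, ..., 4}. For each x_0, f_y(x_0, y) is a polynomial in y; find its integer roots y ∈ {−4, ..., 4}, then test f_x and f at those candidates.
  x = -4: f_y(-4, y) = 3*y**2 + 6*y - 4; no integer root y with |y| ≤ 4.
  x = -3: f_y(-3, y) = 3*y**2 + 10*y + 7; vanishes at y ∈ {-1}. (-3, -1): f_x = 7 ≠ 0.
  x = -2: f_y(-2, y) = 3*y**2 + 14*y + 16; vanishes at y ∈ {-2}. (-2, -2): f_x = 0, f = 0 — SINGULAR.
  x = -1: f_y(-1, y) = 3*y**2 + 18*y + 23; no integer root y with |y| ≤ 4.
  x = 0: f_y(0, y) = 3*y**2 + 22*y + 28; no integer root y with |y| ≤ 4.
  x = 1: f_y(1, y) = 3*y**2 + 26*y + 31; no integer root y with |y| ≤ 4.
  x = 2: f_y(2, y) = 3*y**2 + 30*y + 32; no integer root y with |y| ≤ 4.
  x = 3: f_y(3, y) = 3*y**2 + 34*y + 31; vanishes at y ∈ {-1}. (3, -1): f_x = 67 ≠ 0.
  x = 4: f_y(4, y) = 3*y**2 + 38*y + 28; no integer root y with |y| ≤ 4.
Only singular point on the grid: (-2, -2).
Classify: substitute x = -2 + u, y = -2 + v and expand: f = u**3 - u**2*v + 2*u*v**2 + v**3 + v**2.
No constant or linear terms (consistent with a singular point). Quadratic part: v**2. Cubic part: u**3 - u**2*v + 2*u*v**2 + v**3.
The quadratic part v**2 is a perfect square, so there is a single (double) tangent line v = 0, i.e. y = -2. Restricting the cubic part to that line (v = 0) leaves u**3 ≠ 0, so f is not divisible by v and the branch is v² ≈ -u**3 to lowest order — this is a cusp.
Classification: cusp.


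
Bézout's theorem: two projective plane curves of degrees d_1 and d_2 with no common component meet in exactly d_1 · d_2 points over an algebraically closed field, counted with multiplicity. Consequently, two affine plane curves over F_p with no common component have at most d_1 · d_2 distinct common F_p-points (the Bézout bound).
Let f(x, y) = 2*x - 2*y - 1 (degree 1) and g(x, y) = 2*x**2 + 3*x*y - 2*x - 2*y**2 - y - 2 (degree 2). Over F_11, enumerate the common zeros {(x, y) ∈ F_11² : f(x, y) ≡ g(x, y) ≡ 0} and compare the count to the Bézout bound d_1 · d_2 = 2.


Common zeros: {(5, 10)}; count = 1; Bézout bound = 2.

deg(f) = 1, deg(g) = 2, so Bézout bound = 2.
Scan x ∈ F_11. For each x, list the y ∈ F_11 with f(x, y) ≡ 0 and those with g(x, y) ≡ 0 (mod 11); the common zeros in that column are the intersection.
  x = 0: f ≡ 0 at y ∈ {5}; g ≡ 0 at y ∈ ∅; common: ∅.
  x = 1: f ≡ 0 at y ∈ {6}; g ≡ 0 at y ∈ ∅; common: ∅.
  x = 2: f ≡ 0 at y ∈ {7}; g ≡ 0 at y ∈ ∅; common: ∅.
  x = 3: f ≡ 0 at y ∈ {8}; g ≡ 0 at y ∈ {5, 10}; common: ∅.
  x = 4: f ≡ 0 at y ∈ {9}; g ≡ 0 at y ∈ {0}; common: ∅.
  x = 5: f ≡ 0 at y ∈ {10}; g ≡ 0 at y ∈ {8, 10}; common: {10}.
  x = 6: f ≡ 0 at y ∈ {0}; g ≡ 0 at y ∈ {6, 8}; common: ∅.
  x = 7: f ≡ 0 at y ∈ {1}; g ≡ 0 at y ∈ {5}; common: ∅.
  x = 8: f ≡ 0 at y ∈ {2}; g ≡ 0 at y ∈ {0, 6}; common: ∅.
  x = 9: f ≡ 0 at y ∈ {3}; g ≡ 0 at y ∈ ∅; common: ∅.
  x = 10: f ≡ 0 at y ∈ {4}; g ≡ 0 at y ∈ ∅; common: ∅.
Collecting: common zeros = {(5, 10)}, so the count is 1.
Comparison with the Bézout bound: 1 ≤ 2 = deg(f)·deg(g), as expected for curves with no common component (the affine F_11-count falls short of the bound because intersections may lie at infinity, over extension fields, or carry multiplicity).
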